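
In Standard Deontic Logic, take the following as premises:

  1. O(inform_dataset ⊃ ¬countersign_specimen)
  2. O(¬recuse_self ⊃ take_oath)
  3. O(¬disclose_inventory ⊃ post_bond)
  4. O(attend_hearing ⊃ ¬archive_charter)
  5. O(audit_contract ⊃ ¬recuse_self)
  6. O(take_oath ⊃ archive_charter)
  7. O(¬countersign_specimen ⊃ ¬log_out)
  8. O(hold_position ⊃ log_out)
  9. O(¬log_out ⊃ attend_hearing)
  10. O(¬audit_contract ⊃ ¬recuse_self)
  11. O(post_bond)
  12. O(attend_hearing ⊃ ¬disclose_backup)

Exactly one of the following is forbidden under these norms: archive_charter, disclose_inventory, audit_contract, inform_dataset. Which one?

inform_dataset

By case analysis on audit_contract: premise 5 gives O(audit_contract ⊃ ¬recuse_self) and premise 10 gives O(¬audit_contract ⊃ ¬recuse_self), so O(¬recuse_self) either way.
With premise 2, O(¬recuse_self ⊃ take_oath), the K-axiom yields O(take_oath).
Premise 6 is O(take_oath ⊃ archive_charter); since O(take_oath), deontic closure gives O(archive_charter).
Premise 4 is O(attend_hearing ⊃ ¬archive_charter); contrapositively O(archive_charter ⊃ ¬attend_hearing). Since O(archive_charter) holds, K gives O(¬attend_hearing).
Premise 9, O(¬log_out ⊃ attend_hearing), contraposes to O(¬attend_hearing ⊃ log_out); with O(¬attend_hearing) we get O(log_out).
The contrapositive of premise 7 (O(¬countersign_specimen ⊃ ¬log_out)) is O(log_out ⊃ countersign_specimen), and O(log_out) is already established, so O(countersign_specimen).
Premise 1, O(inform_dataset ⊃ ¬countersign_specimen), contraposes to O(countersign_specimen ⊃ ¬inform_dataset); with O(countersign_specimen) we get O(¬inform_dataset).
So O(¬inform_dataset) holds, i.e. inform_dataset is forbidden. None of the other listed options is forbidden under the premises.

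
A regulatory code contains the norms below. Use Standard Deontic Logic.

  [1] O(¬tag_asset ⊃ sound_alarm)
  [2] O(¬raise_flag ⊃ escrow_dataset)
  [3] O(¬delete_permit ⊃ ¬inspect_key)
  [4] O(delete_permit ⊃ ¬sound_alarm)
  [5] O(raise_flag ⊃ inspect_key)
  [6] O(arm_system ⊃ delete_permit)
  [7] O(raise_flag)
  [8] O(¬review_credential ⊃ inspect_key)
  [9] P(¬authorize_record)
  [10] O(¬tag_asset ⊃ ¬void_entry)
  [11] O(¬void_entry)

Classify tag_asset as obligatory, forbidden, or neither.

Obligatory

Premise 7 gives O(raise_flag).
With premise 5, O(raise_flag ⊃ inspect_key), the K-axiom yields O(inspect_key).
Premise 3, O(¬delete_permit ⊃ ¬inspect_key), contraposes to O(inspect_key ⊃ delete_permit); with O(inspect_key) we get O(delete_permit).
With premise 4, O(delete_permit ⊃ ¬sound_alarm), the K-axiom yields O(¬sound_alarm).
Premise 1, O(¬tag_asset ⊃ sound_alarm), contraposes to O(¬sound_alarm ⊃ tag_asset); with O(¬sound_alarm) we get O(tag_asset).
Premises 2, 6, 8, 9, 10, 11 do not contribute to this derivation.
Hence tag_asset is obligatory.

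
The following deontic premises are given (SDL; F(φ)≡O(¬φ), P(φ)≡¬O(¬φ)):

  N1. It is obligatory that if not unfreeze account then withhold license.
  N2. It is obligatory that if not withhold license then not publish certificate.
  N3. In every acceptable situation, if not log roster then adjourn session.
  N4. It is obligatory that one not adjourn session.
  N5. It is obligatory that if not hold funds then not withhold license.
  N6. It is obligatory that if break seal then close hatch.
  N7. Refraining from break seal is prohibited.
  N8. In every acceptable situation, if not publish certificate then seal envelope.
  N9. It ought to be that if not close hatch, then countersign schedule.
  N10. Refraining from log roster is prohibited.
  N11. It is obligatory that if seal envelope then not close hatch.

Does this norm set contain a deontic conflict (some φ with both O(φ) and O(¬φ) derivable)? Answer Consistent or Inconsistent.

Consistent

Premise 3 is O(¬log_roster → adjourn_session), but O(¬log_roster) is not derivable from the premises, so it does not yield O(adjourn_session).
So O(adjourn_session) is not derivable, and the apparent clash with O(¬adjourn_session) does not arise.
A world satisfying every obligation exists (e.g. adjourn_session=false, break_seal=true, close_hatch=true, countersign_schedule=false, hold_funds=true, log_roster=true, publish_certificate=true, seal_envelope=false, unfreeze_account=false, withhold_license=true); no atom is both obligatory and forbidden, so the set is consistent.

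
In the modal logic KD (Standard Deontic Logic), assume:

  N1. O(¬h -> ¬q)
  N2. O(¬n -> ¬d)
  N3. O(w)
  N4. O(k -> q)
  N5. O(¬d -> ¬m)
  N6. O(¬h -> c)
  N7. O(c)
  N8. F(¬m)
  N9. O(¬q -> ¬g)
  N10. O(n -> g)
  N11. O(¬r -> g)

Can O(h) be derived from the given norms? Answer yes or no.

Yes

Premise 8, F(¬m), is equivalent to O(m).
The contrapositive of premise 5 (O(¬d -> ¬m)) is O(m -> d), and O(m) is already established, so O(d).
Premise 2 is O(¬n -> ¬d); contrapositively O(d -> n). Since O(d) holds, K gives O(n).
Applying K to premise 10 (O(n -> g)) and O(n) yields O(g).
Premise 9, O(¬q -> ¬g), contraposes to O(g -> q); with O(g) we get O(q).
Premise 1 is O(¬h -> ¬q); contrapositively O(q -> h). Since O(q) holds, K gives O(h).
Premises 3, 4, 6, 7, 11 do not contribute to this derivation.
So O(h) follows.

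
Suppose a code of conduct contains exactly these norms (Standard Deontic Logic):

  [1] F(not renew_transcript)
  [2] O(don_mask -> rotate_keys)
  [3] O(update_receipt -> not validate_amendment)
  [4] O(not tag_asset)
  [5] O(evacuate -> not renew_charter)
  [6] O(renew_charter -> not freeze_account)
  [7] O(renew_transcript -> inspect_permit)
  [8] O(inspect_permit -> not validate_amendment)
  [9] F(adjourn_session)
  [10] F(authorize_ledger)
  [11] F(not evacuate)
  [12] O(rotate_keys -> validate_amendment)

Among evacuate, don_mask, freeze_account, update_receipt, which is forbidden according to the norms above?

don_mask

Premise 1 is F(not renew_transcript), i.e. O(renew_transcript).
Applying K to premise 7 (O(renew_transcript -> inspect_permit)) and O(renew_transcript) yields O(inspect_permit).
Applying K to premise 8 (O(inspect_permit -> not validate_amendment)) and O(inspect_permit) yields O(not validate_amendment).
Premise 12, O(rotate_keys -> validate_amendment), contraposes to O(not validate_amendment -> not rotate_keys); with O(not validate_amendment) we get O(not rotate_keys).
The contrapositive of premise 2 (O(don_mask -> rotate_keys)) is O(not rotate_keys -> not don_mask), and O(not rotate_keys) is already established, so O(not don_mask).
So O(not don_mask) holds, i.e. don_mask is forbidden. None of the other listed options is forbidden under the premises.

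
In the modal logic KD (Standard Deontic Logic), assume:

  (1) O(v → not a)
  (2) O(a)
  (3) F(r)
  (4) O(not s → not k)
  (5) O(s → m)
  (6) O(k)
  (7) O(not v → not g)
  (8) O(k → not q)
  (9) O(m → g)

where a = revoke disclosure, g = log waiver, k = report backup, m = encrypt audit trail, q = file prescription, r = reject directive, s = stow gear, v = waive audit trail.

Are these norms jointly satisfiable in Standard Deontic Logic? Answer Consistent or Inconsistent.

Premise 2 gives O(a).
Premise 1 is O(v → not a); contrapositively O(a → not v). Since O(a) holds, K gives O(not v).
Applying K to premise 7 (O(not v → not g)) and O(not v) yields O(not g).
Premise 9, O(m → g), contraposes to O(not g → not m); with O(not g) we get O(not m).
Premise 5 is O(s → m); contrapositively O(not m → not s). Since O(not m) holds, K gives O(not s).
From O(not s) and premise 4, O(not s → not k), we obtain O(not k).
However, premise 6 gives O(k).
We now have both O(not k) and O(k) — k is simultaneously obligatory and forbidden, violating the D-axiom.

Inconsistent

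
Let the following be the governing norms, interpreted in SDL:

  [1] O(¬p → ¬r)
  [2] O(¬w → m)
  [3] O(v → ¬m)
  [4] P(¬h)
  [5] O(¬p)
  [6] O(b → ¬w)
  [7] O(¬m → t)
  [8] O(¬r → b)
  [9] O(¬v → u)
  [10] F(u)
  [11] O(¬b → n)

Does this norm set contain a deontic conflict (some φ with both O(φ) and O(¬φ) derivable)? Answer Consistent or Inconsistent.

Premise 5 gives O(¬p).
With premise 1, O(¬p → ¬r), the K-axiom yields O(¬r).
Applying K to premise 8 (O(¬r → b)) and O(¬r) yields O(b).
Premise 6 is O(b → ¬w); since O(b), deontic closure gives O(¬w).
With premise 2, O(¬w → m), the K-axiom yields O(m).
Premise 3 is O(v → ¬m); contrapositively O(m → ¬v). Since O(m) holds, K gives O(¬v).
Applying K to premise 9 (O(¬v → u)) and O(¬v) yields O(u).
However, F(u) at premise 10 amounts to O(¬u).
We now have both O(u) and O(¬u) — u is simultaneously obligatory and forbidden, violating the D-axiom.

Inconsistent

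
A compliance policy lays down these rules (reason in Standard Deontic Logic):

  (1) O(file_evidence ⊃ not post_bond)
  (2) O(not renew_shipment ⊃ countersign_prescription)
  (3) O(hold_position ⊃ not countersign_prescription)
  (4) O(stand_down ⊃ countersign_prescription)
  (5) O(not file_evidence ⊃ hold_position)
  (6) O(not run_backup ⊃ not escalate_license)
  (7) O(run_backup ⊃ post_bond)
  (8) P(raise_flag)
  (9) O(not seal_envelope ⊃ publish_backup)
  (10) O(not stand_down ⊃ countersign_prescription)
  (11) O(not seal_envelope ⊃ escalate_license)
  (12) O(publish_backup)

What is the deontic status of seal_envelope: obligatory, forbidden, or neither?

Premises 4 and 10 are O(stand_down ⊃ countersign_prescription) and O(not stand_down ⊃ countersign_prescription); every ideal world satisfies stand_down or not stand_down, so in either case countersign_prescription holds — hence O(countersign_prescription).
Premise 3 is O(hold_position ⊃ not countersign_prescription); contrapositively O(countersign_prescription ⊃ not hold_position). Since O(countersign_prescription) holds, K gives O(not hold_position).
The contrapositive of premise 5 (O(not file_evidence ⊃ hold_position)) is O(not hold_position ⊃ file_evidence), and O(not hold_position) is already established, so O(file_evidence).
Applying K to premise 1 (O(file_evidence ⊃ not post_bond)) and O(file_evidence) yields O(not post_bond).
Premise 7, O(run_backup ⊃ post_bond), contraposes to O(not post_bond ⊃ not run_backup); with O(not post_bond) we get O(not run_backup).
From O(not run_backup) and premise 6, O(not run_backup ⊃ not escalate_license), we obtain O(not escalate_license).
The contrapositive of premise 11 (O(not seal_envelope ⊃ escalate_license)) is O(not escalate_license ⊃ seal_envelope), and O(not escalate_license) is already established, so O(seal_envelope).
Premises 2, 8, 9, 12 do not contribute to this derivation.
Hence seal_envelope is obligatory.

Obligatory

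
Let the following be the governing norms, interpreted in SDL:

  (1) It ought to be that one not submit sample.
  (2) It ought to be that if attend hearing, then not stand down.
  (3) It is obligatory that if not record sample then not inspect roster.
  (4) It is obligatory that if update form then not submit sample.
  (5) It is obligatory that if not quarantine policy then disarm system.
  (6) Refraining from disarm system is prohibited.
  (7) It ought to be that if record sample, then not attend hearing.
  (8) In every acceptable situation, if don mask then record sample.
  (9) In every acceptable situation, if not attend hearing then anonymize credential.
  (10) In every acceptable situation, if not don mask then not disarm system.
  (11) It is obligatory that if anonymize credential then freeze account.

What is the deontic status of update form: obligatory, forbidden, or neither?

Neither

Premise 4 is O(update_form → ¬submit_sample); even if O(¬submit_sample) held, inferring O(update_form) would be affirming the consequent — invalid.
No premise or chain of K-axiom applications forces O(update_form), and none forces O(¬update_form). So update_form is neither obligatory nor forbidden under these norms.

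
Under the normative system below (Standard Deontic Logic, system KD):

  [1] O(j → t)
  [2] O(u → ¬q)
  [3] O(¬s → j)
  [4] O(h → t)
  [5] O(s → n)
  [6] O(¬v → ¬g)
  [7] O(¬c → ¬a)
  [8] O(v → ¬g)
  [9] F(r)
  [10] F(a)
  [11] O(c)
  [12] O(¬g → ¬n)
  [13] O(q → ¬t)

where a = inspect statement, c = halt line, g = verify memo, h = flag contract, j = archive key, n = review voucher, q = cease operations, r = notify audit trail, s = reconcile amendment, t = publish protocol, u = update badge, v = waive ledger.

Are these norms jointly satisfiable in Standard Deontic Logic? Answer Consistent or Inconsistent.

Consistent

Premise 7 is O(¬c → ¬a); even if O(¬a) held, inferring O(¬c) would be affirming the consequent — invalid.
So O(¬c) is not derivable, and the apparent clash with O(c) does not arise.
A world satisfying every obligation exists (e.g. a=false, c=true, g=false, h=false, j=true, n=false, q=false, r=false, s=false, t=true, u=false, v=false); no atom is both obligatory and forbidden, so the set is consistent.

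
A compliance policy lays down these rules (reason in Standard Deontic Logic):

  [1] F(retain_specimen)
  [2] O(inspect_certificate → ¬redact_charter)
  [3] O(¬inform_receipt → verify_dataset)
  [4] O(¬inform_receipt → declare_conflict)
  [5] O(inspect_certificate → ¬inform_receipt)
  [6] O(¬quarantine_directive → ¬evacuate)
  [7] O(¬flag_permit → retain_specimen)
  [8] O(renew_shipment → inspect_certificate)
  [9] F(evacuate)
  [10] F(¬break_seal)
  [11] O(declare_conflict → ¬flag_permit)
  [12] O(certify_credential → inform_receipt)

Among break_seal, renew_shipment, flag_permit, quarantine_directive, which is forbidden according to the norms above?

Premise 1, F(retain_specimen), is equivalent to O(¬retain_specimen).
Premise 7 is O(¬flag_permit → retain_specimen); contrapositively O(¬retain_specimen → flag_permit). Since O(¬retain_specimen) holds, K gives O(flag_permit).
The contrapositive of premise 11 (O(declare_conflict → ¬flag_permit)) is O(flag_permit → ¬declare_conflict), and O(flag_permit) is already established, so O(¬declare_conflict).
The contrapositive of premise 4 (O(¬inform_receipt → declare_conflict)) is O(¬declare_conflict → inform_receipt), and O(¬declare_conflict) is already established, so O(inform_receipt).
Premise 5 is O(inspect_certificate → ¬inform_receipt); contrapositively O(inform_receipt → ¬inspect_certificate). Since O(inform_receipt) holds, K gives O(¬inspect_certificate).
Premise 8 is O(renew_shipment → inspect_certificate); contrapositively O(¬inspect_certificate → ¬renew_shipment). Since O(¬inspect_certificate) holds, K gives O(¬renew_shipment).
So O(¬renew_shipment) holds, i.e. renew_shipment is forbidden. None of the other listed options is forbidden under the premises.

renew_shipment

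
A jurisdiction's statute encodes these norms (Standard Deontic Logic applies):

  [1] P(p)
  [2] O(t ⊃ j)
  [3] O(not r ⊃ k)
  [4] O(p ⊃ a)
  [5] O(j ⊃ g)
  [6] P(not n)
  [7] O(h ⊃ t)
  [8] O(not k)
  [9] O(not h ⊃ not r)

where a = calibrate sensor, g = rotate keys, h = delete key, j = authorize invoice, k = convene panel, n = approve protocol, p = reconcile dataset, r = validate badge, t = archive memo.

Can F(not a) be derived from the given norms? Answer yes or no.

Premise 4 is O(p ⊃ a), but O(p) is not derivable from the premises (the permission P(p) asserts only not O(not p), not O(p)), so it does not yield O(a).
No other premise forces O(a). An ideal world satisfying every premise can still have not a true, so F(not a) is not derivable.

No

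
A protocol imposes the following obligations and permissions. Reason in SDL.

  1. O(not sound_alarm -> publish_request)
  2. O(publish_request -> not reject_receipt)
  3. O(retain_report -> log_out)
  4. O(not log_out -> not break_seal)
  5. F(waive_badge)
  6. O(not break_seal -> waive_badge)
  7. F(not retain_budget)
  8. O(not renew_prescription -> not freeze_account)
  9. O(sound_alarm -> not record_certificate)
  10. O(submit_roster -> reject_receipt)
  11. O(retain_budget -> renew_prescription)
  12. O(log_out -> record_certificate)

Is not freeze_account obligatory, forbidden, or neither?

Neither

Premise 8 is O(not renew_prescription -> not freeze_account), but O(not renew_prescription) is not derivable from the premises, so it does not yield O(not freeze_account).
No premise or chain of K-axiom applications forces O(not freeze_account), and none forces O(freeze_account). So not freeze_account is neither obligatory nor forbidden under these norms.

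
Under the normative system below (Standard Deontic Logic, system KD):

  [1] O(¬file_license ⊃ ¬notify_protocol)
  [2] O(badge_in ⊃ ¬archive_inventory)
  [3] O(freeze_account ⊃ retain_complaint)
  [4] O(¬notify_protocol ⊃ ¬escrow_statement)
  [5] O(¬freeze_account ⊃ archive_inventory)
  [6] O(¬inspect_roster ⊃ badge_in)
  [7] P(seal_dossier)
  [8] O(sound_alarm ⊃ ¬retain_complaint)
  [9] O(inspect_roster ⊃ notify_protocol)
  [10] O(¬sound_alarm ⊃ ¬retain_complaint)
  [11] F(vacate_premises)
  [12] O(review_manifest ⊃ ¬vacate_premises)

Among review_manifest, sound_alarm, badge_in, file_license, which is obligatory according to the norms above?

Premises 10 and 8 cover both cases: O(¬sound_alarm ⊃ ¬retain_complaint) and O(sound_alarm ⊃ ¬retain_complaint). Since ¬sound_alarm ∨ sound_alarm is a tautology, O(¬retain_complaint) follows.
Premise 3 is O(freeze_account ⊃ retain_complaint); contrapositively O(¬retain_complaint ⊃ ¬freeze_account). Since O(¬retain_complaint) holds, K gives O(¬freeze_account).
Premise 5 is O(¬freeze_account ⊃ archive_inventory); since O(¬freeze_account), deontic closure gives O(archive_inventory).
The contrapositive of premise 2 (O(badge_in ⊃ ¬archive_inventory)) is O(archive_inventory ⊃ ¬badge_in), and O(archive_inventory) is already established, so O(¬badge_in).
The contrapositive of premise 6 (O(¬inspect_roster ⊃ badge_in)) is O(¬badge_in ⊃ inspect_roster), and O(¬badge_in) is already established, so O(inspect_roster).
Premise 9 is O(inspect_roster ⊃ notify_protocol); since O(inspect_roster), deontic closure gives O(notify_protocol).
Premise 1, O(¬file_license ⊃ ¬notify_protocol), contraposes to O(notify_protocol ⊃ file_license); with O(notify_protocol) we get O(file_license).
So O(file_license) holds — file_license is obligatory. None of the other listed options is made obligatory by any chain of premises.

file_license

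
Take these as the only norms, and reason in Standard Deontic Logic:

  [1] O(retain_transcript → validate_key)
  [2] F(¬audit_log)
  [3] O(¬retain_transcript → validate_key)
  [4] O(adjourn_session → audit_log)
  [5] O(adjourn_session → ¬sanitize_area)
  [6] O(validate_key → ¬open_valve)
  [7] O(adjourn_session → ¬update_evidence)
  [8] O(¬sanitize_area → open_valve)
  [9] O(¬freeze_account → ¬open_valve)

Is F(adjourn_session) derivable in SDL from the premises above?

Yes

Premises 1 and 3 are O(retain_transcript → validate_key) and O(¬retain_transcript → validate_key); every ideal world satisfies retain_transcript or ¬retain_transcript, so in either case validate_key holds — hence O(validate_key).
Premise 6 is O(validate_key → ¬open_valve); since O(validate_key), deontic closure gives O(¬open_valve).
Premise 8 is O(¬sanitize_area → open_valve); contrapositively O(¬open_valve → sanitize_area). Since O(¬open_valve) holds, K gives O(sanitize_area).
Premise 5 is O(adjourn_session → ¬sanitize_area); contrapositively O(sanitize_area → ¬adjourn_session). Since O(sanitize_area) holds, K gives O(¬adjourn_session).
Premises 2, 4, 7, 9 do not contribute to this derivation.
So O(¬adjourn_session) holds, i.e. F(adjourn_session). The claim follows.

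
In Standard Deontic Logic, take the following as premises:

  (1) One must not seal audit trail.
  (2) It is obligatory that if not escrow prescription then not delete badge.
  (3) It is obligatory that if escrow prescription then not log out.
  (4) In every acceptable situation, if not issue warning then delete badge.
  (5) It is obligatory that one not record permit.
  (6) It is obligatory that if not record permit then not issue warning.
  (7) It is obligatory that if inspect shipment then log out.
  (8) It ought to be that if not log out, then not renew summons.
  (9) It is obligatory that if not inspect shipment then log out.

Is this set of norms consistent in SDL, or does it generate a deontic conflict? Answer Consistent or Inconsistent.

By case analysis on ¬inspect_shipment: premise 9 gives O(¬inspect_shipment → log_out) and premise 7 gives O(inspect_shipment → log_out), so O(log_out) either way.
Premise 3 is O(escrow_prescription → ¬log_out); contrapositively O(log_out → ¬escrow_prescription). Since O(log_out) holds, K gives O(¬escrow_prescription).
Premise 2 is O(¬escrow_prescription → ¬delete_badge); since O(¬escrow_prescription), deontic closure gives O(¬delete_badge).
Premise 4 is O(¬issue_warning → delete_badge); contrapositively O(¬delete_badge → issue_warning). Since O(¬delete_badge) holds, K gives O(issue_warning).
Premise 6, O(¬record_permit → ¬issue_warning), contraposes to O(issue_warning → record_permit); with O(issue_warning) we get O(record_permit).
However, premise 5 gives O(¬record_permit).
We now have both O(record_permit) and O(¬record_permit) — record_permit is simultaneously obligatory and forbidden, violating the D-axiom.

Inconsistent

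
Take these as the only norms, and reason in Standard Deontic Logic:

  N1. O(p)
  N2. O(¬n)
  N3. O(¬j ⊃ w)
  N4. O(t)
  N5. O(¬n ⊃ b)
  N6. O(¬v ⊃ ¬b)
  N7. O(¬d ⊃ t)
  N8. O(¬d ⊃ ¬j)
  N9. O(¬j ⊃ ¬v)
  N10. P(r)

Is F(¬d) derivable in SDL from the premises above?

Yes

Premise 2 gives O(¬n).
Applying K to premise 5 (O(¬n ⊃ b)) and O(¬n) yields O(b).
Premise 6 is O(¬v ⊃ ¬b); contrapositively O(b ⊃ v). Since O(b) holds, K gives O(v).
Premise 9 is O(¬j ⊃ ¬v); contrapositively O(v ⊃ j). Since O(v) holds, K gives O(j).
Premise 8, O(¬d ⊃ ¬j), contraposes to O(j ⊃ d); with O(j) we get O(d).
Premises 1, 3, 4, 7, 10 do not contribute to this derivation.
So O(d) holds, i.e. F(¬d). The claim follows.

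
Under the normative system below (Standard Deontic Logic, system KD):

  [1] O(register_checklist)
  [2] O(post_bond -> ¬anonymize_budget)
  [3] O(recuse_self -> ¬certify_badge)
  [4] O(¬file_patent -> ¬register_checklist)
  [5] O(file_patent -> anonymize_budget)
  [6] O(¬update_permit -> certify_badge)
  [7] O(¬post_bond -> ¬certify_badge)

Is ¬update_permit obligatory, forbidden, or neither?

Premise 1 gives O(register_checklist).
Premise 4, O(¬file_patent -> ¬register_checklist), contraposes to O(register_checklist -> file_patent); with O(register_checklist) we get O(file_patent).
Premise 5 is O(file_patent -> anonymize_budget); since O(file_patent), deontic closure gives O(anonymize_budget).
The contrapositive of premise 2 (O(post_bond -> ¬anonymize_budget)) is O(anonymize_budget -> ¬post_bond), and O(anonymize_budget) is already established, so O(¬post_bond).
Premise 7 is O(¬post_bond -> ¬certify_badge); since O(¬post_bond), deontic closure gives O(¬certify_badge).
Premise 6, O(¬update_permit -> certify_badge), contraposes to O(¬certify_badge -> update_permit); with O(¬certify_badge) we get O(update_permit).
Premise 3 does not contribute to this derivation.
Thus O(update_permit), which is F(¬update_permit): ¬update_permit is forbidden.

Forbidden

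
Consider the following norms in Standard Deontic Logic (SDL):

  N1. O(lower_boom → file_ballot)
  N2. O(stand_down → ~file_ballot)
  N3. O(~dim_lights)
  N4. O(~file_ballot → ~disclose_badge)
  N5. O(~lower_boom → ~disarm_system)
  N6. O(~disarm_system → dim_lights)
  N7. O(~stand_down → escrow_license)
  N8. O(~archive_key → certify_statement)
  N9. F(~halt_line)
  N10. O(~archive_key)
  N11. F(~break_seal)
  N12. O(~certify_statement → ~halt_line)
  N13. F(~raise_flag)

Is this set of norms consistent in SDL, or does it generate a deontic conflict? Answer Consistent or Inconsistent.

Consistent

Premise 12 is O(~certify_statement → ~halt_line), but O(~certify_statement) is not derivable from the premises, so it does not yield O(~halt_line).
So O(~halt_line) is not derivable, and the apparent clash with O(halt_line) does not arise.
A world satisfying every obligation exists (e.g. archive_key=false, break_seal=true, certify_statement=true, dim_lights=false, disarm_system=true, disclose_badge=false, escrow_license=true, file_ballot=true, halt_line=true, lower_boom=true, raise_flag=true, stand_down=false); no atom is both obligatory and forbidden, so the set is consistent.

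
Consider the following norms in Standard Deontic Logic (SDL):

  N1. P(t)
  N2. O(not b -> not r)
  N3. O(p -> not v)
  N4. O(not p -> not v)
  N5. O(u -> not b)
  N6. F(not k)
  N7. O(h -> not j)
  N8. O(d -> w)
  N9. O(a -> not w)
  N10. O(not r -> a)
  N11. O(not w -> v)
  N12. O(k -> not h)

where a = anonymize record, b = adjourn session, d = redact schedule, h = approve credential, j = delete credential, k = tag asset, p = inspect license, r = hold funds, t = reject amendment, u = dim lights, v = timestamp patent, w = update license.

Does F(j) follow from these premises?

No

Premise 7 is O(h -> not j), but O(h) is not derivable from the premises, so it does not yield O(not j).
No other premise forces O(not j). An ideal world satisfying every premise can still have j true, so F(j) is not derivable.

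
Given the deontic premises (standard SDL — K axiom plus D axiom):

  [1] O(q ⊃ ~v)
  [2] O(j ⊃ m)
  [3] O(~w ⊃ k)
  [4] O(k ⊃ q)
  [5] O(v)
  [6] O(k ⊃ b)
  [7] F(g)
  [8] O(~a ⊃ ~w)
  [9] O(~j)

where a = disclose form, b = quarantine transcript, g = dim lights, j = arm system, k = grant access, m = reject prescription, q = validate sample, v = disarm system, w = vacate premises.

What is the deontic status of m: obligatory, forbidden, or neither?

Neither

Premise 2 is O(j ⊃ m), but O(j) is not derivable from the premises, so it does not yield O(m).
No premise or chain of K-axiom applications forces O(m), and none forces O(~m). So m is neither obligatory nor forbidden under these norms.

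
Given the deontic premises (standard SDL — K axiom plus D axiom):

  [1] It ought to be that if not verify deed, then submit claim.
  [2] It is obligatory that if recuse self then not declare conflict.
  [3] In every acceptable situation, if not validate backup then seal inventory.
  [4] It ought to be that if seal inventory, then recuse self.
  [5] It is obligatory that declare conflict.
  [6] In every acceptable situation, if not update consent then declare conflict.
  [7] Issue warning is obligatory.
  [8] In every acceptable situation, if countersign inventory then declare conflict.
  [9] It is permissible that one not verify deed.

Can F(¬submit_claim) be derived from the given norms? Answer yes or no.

No

Premise 1 is O(¬verify_deed → submit_claim), but O(¬verify_deed) is not derivable from the premises (the permission P(¬verify_deed) asserts only ¬O(verify_deed), not O(¬verify_deed)), so it does not yield O(submit_claim).
No other premise forces O(submit_claim). An ideal world satisfying every premise can still have ¬submit_claim true, so F(¬submit_claim) is not derivable.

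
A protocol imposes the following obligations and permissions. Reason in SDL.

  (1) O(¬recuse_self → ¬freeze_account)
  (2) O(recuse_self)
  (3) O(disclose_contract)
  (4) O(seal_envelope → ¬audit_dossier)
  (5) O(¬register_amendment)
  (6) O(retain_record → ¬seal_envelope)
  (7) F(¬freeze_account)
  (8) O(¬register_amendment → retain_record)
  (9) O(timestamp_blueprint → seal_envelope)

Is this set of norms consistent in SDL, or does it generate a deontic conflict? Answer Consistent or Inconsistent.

Consistent

Premise 1 is O(¬recuse_self → ¬freeze_account), but O(¬recuse_self) is not derivable from the premises, so it does not yield O(¬freeze_account).
So O(¬freeze_account) is not derivable, and the apparent clash with O(freeze_account) does not arise.
A world satisfying every obligation exists (e.g. audit_dossier=false, disclose_contract=true, freeze_account=true, recuse_self=true, register_amendment=false, retain_record=true, seal_envelope=false, timestamp_blueprint=false); no atom is both obligatory and forbidden, so the set is consistent.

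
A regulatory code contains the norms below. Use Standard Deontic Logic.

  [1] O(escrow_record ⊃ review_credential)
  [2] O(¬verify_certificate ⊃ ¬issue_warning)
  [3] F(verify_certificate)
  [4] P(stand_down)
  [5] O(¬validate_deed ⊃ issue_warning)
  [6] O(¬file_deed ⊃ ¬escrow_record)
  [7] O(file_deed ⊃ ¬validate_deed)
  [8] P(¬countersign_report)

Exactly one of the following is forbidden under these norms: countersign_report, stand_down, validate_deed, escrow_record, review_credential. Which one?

F(verify_certificate) at premise 3 means O(¬verify_certificate).
Premise 2 is O(¬verify_certificate ⊃ ¬issue_warning); since O(¬verify_certificate), deontic closure gives O(¬issue_warning).
Premise 5 is O(¬validate_deed ⊃ issue_warning); contrapositively O(¬issue_warning ⊃ validate_deed). Since O(¬issue_warning) holds, K gives O(validate_deed).
Premise 7 is O(file_deed ⊃ ¬validate_deed); contrapositively O(validate_deed ⊃ ¬file_deed). Since O(validate_deed) holds, K gives O(¬file_deed).
Applying K to premise 6 (O(¬file_deed ⊃ ¬escrow_record)) and O(¬file_deed) yields O(¬escrow_record).
So O(¬escrow_record) holds, i.e. escrow_record is forbidden. None of the other listed options is forbidden under the premises.

escrow_record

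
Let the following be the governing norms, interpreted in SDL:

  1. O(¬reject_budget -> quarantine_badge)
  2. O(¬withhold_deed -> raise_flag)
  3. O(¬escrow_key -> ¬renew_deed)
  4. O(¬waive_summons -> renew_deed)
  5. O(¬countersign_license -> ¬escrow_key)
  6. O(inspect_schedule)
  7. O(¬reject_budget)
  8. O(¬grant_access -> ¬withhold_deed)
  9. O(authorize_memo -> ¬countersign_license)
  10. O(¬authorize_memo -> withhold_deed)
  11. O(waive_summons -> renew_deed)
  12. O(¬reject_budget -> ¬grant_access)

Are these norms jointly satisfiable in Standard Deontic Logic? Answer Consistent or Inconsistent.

By case analysis on ¬waive_summons: premise 4 gives O(¬waive_summons -> renew_deed) and premise 11 gives O(waive_summons -> renew_deed), so O(renew_deed) either way.
Premise 3, O(¬escrow_key -> ¬renew_deed), contraposes to O(renew_deed -> escrow_key); with O(renew_deed) we get O(escrow_key).
The contrapositive of premise 5 (O(¬countersign_license -> ¬escrow_key)) is O(escrow_key -> countersign_license), and O(escrow_key) is already established, so O(countersign_license).
Premise 9 is O(authorize_memo -> ¬countersign_license); contrapositively O(countersign_license -> ¬authorize_memo). Since O(countersign_license) holds, K gives O(¬authorize_memo).
From O(¬authorize_memo) and premise 10, O(¬authorize_memo -> withhold_deed), we obtain O(withhold_deed).
Premise 8, O(¬grant_access -> ¬withhold_deed), contraposes to O(withhold_deed -> grant_access); with O(withhold_deed) we get O(grant_access).
Premise 12 is O(¬reject_budget -> ¬grant_access); contrapositively O(grant_access -> reject_budget). Since O(grant_access) holds, K gives O(reject_budget).
But premise 7 directly asserts O(¬reject_budget).
We now have both O(reject_budget) and O(¬reject_budget) — reject_budget is simultaneously obligatory and forbidden, violating the D-axiom.

Inconsistent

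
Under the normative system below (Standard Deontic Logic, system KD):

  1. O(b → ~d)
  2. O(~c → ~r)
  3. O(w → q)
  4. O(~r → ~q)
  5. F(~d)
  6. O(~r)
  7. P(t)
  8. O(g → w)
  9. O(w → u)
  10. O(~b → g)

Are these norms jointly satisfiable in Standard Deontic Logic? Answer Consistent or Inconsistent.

Inconsistent

From premise 6 we have O(~r).
Premise 4 is O(~r → ~q); since O(~r), deontic closure gives O(~q).
Premise 3, O(w → q), contraposes to O(~q → ~w); with O(~q) we get O(~w).
Premise 8, O(g → w), contraposes to O(~w → ~g); with O(~w) we get O(~g).
Premise 10, O(~b → g), contraposes to O(~g → b); with O(~g) we get O(b).
With premise 1, O(b → ~d), the K-axiom yields O(~d).
Yet premise 5 is F(~d), i.e. O(d).
We now have both O(~d) and O(d) — d is simultaneously obligatory and forbidden, violating the D-axiom.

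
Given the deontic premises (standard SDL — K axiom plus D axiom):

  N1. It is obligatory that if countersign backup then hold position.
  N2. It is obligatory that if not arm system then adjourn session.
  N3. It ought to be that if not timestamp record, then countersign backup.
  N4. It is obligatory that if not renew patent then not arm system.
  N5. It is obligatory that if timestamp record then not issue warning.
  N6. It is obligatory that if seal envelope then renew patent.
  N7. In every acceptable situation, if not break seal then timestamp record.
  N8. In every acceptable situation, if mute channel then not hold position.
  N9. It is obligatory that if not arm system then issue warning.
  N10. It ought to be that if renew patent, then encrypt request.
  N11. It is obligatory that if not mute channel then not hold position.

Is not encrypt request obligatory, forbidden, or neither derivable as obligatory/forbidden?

By case analysis on mute_channel: premise 8 gives O(mute_channel → ¬hold_position) and premise 11 gives O(¬mute_channel → ¬hold_position), so O(¬hold_position) either way.
Premise 1, O(countersign_backup → hold_position), contraposes to O(¬hold_position → ¬countersign_backup); with O(¬hold_position) we get O(¬countersign_backup).
Premise 3 is O(¬timestamp_record → countersign_backup); contrapositively O(¬countersign_backup → timestamp_record). Since O(¬countersign_backup) holds, K gives O(timestamp_record).
From O(timestamp_record) and premise 5, O(timestamp_record → ¬issue_warning), we obtain O(¬issue_warning).
Premise 9 is O(¬arm_system → issue_warning); contrapositively O(¬issue_warning → arm_system). Since O(¬issue_warning) holds, K gives O(arm_system).
The contrapositive of premise 4 (O(¬renew_patent → ¬arm_system)) is O(arm_system → renew_patent), and O(arm_system) is already established, so O(renew_patent).
From O(renew_patent) and premise 10, O(renew_patent → encrypt_request), we obtain O(encrypt_request).
Premises 2, 6, 7 do not contribute to this derivation.
Thus O(encrypt_request), which is F(¬encrypt_request): ¬encrypt_request is forbidden.

Forbidden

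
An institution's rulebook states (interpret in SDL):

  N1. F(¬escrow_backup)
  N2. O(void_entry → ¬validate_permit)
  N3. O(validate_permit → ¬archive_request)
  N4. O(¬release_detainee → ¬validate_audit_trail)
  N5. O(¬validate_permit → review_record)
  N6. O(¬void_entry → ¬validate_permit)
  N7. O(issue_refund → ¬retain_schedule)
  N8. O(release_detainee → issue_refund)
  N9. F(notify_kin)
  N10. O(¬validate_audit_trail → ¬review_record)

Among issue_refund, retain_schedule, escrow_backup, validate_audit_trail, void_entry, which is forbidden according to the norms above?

Premises 2 and 6 are O(void_entry → ¬validate_permit) and O(¬void_entry → ¬validate_permit); every ideal world satisfies void_entry or ¬void_entry, so in either case ¬validate_permit holds — hence O(¬validate_permit).
Applying K to premise 5 (O(¬validate_permit → review_record)) and O(¬validate_permit) yields O(review_record).
Premise 10 is O(¬validate_audit_trail → ¬review_record); contrapositively O(review_record → validate_audit_trail). Since O(review_record) holds, K gives O(validate_audit_trail).
The contrapositive of premise 4 (O(¬release_detainee → ¬validate_audit_trail)) is O(validate_audit_trail → release_detainee), and O(validate_audit_trail) is already established, so O(release_detainee).
From O(release_detainee) and premise 8, O(release_detainee → issue_refund), we obtain O(issue_refund).
Premise 7 is O(issue_refund → ¬retain_schedule); since O(issue_refund), deontic closure gives O(¬retain_schedule).
So O(¬retain_schedule) holds, i.e. retain_schedule is forbidden. None of the other listed options is forbidden under the premises.

retain_schedule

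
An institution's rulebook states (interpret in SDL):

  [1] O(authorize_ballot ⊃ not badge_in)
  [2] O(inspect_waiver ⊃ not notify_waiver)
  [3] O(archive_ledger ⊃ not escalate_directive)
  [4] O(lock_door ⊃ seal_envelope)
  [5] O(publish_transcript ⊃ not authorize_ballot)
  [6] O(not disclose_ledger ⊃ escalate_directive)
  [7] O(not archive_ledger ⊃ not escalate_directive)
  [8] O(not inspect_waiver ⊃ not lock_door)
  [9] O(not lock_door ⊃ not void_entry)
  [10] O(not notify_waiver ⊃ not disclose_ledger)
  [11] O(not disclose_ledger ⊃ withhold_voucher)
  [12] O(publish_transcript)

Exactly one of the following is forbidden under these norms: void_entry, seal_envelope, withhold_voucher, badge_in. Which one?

void_entry

Premises 3 and 7 cover both cases: O(archive_ledger ⊃ not escalate_directive) and O(not archive_ledger ⊃ not escalate_directive). Since archive_ledger ∨ not archive_ledger is a tautology, O(not escalate_directive) follows.
Premise 6, O(not disclose_ledger ⊃ escalate_directive), contraposes to O(not escalate_directive ⊃ disclose_ledger); with O(not escalate_directive) we get O(disclose_ledger).
The contrapositive of premise 10 (O(not notify_waiver ⊃ not disclose_ledger)) is O(disclose_ledger ⊃ notify_waiver), and O(disclose_ledger) is already established, so O(notify_waiver).
The contrapositive of premise 2 (O(inspect_waiver ⊃ not notify_waiver)) is O(notify_waiver ⊃ not inspect_waiver), and O(notify_waiver) is already established, so O(not inspect_waiver).
With premise 8, O(not inspect_waiver ⊃ not lock_door), the K-axiom yields O(not lock_door).
From O(not lock_door) and premise 9, O(not lock_door ⊃ not void_entry), we obtain O(not void_entry).
So O(not void_entry) holds, i.e. void_entry is forbidden. None of the other listed options is forbidden under the premises.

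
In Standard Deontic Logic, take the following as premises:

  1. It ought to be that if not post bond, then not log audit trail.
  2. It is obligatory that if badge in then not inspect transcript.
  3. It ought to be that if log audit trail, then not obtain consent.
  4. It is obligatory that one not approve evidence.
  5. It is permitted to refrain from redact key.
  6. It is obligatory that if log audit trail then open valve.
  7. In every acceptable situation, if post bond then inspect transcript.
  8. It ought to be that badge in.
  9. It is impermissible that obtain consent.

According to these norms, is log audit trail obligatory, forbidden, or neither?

Forbidden

Premise 8 states O(badge_in) outright.
Premise 2 is O(badge_in → ¬inspect_transcript); since O(badge_in), deontic closure gives O(¬inspect_transcript).
The contrapositive of premise 7 (O(post_bond → inspect_transcript)) is O(¬inspect_transcript → ¬post_bond), and O(¬inspect_transcript) is already established, so O(¬post_bond).
Premise 1 is O(¬post_bond → ¬log_audit_trail); since O(¬post_bond), deontic closure gives O(¬log_audit_trail).
Premises 3, 4, 5, 6, 9 do not contribute to this derivation.
Thus O(¬log_audit_trail), which is F(log_audit_trail): log_audit_trail is forbidden.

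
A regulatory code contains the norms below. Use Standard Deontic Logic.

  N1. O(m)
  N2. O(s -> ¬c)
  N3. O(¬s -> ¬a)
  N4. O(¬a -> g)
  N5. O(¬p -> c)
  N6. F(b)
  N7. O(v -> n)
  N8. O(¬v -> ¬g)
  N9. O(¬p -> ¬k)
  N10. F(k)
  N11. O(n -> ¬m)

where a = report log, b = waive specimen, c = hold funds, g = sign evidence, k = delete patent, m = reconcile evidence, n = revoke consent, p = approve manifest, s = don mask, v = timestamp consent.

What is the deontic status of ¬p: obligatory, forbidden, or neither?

Forbidden

Premise 1 states O(m) outright.
The contrapositive of premise 11 (O(n -> ¬m)) is O(m -> ¬n), and O(m) is already established, so O(¬n).
Premise 7 is O(v -> n); contrapositively O(¬n -> ¬v). Since O(¬n) holds, K gives O(¬v).
Premise 8 is O(¬v -> ¬g); since O(¬v), deontic closure gives O(¬g).
Premise 4, O(¬a -> g), contraposes to O(¬g -> a); with O(¬g) we get O(a).
Premise 3 is O(¬s -> ¬a); contrapositively O(a -> s). Since O(a) holds, K gives O(s).
With premise 2, O(s -> ¬c), the K-axiom yields O(¬c).
The contrapositive of premise 5 (O(¬p -> c)) is O(¬c -> p), and O(¬c) is already established, so O(p).
Premises 6, 9, 10 do not contribute to this derivation.
Thus O(p), which is F(¬p): ¬p is forbidden.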